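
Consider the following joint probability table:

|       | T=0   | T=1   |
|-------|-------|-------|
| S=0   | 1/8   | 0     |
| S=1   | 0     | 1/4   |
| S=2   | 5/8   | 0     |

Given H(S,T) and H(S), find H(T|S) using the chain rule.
From the chain rule: H(S,T) = H(S) + H(T|S)
Therefore: H(T|S) = H(S,T) - H(S)

H(S,T) = -[(1/8)·log₂(1/8) + (1/4)·log₂(1/4) + (5/8)·log₂(5/8)]
  = 0.3750 + 0.5000 + 0.4238
  = 1.2988 bits
Marginal P(S) (row sums):
  P(S=0) = 1/8 + 0 = 1/8
  P(S=1) = 0 + 1/4 = 1/4
  P(S=2) = 5/8 + 0 = 5/8
H(S) = -[(1/8)·log₂(1/8) + (1/4)·log₂(1/4) + (5/8)·log₂(5/8)]
  = 0.3750 + 0.5000 + 0.4238
  = 1.2988 bits

H(T|S) = 1.2988 - 1.2988 = 0.0000 bits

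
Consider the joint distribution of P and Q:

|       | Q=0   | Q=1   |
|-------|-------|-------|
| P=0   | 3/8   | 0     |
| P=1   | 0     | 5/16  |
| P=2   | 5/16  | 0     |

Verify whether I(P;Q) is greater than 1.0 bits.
Marginal P(P) (row sums):
  P(P=0) = 3/8 + 0 = 3/8
  P(P=1) = 0 + 5/16 = 5/16
  P(P=2) = 5/16 + 0 = 5/16
Marginal P(Q) (column sums):
  P(Q=0) = 3/8 + 0 + 5/16 = 11/16
  P(Q=1) = 0 + 5/16 + 0 = 5/16

H(P) = -[(3/8)·log₂(3/8) + (5/16)·log₂(5/16) + (5/16)·log₂(5/16)]
  = 0.5306 + 0.5244 + 0.5244
  = 1.5794 bits
H(Q) = -[(11/16)·log₂(11/16) + (5/16)·log₂(5/16)]
  = 0.3716 + 0.5244
  = 0.8960 bits
H(P,Q) = -[(3/8)·log₂(3/8) + (5/16)·log₂(5/16) + (5/16)·log₂(5/16)]
  = 0.5306 + 0.5244 + 0.5244
  = 1.5794 bits

I(P;Q) = H(P) + H(Q) - H(P,Q)
  = 1.5794 + 0.8960 - 1.5794
  = 0.8960 bits

No. I(P;Q) = 0.8960 bits, which is ≤ 1.0 bits.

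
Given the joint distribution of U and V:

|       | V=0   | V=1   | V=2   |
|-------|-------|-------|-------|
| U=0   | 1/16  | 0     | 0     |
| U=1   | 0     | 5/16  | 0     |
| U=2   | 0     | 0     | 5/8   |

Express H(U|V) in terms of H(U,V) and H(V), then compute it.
H(U|V) = H(U,V) - H(V)

Marginal P(V) (column sums):
  P(V=0) = 1/16 + 0 + 0 = 1/16
  P(V=1) = 0 + 5/16 + 0 = 5/16
  P(V=2) = 0 + 0 + 5/8 = 5/8

H(U,V) = -[(1/16)·log₂(1/16) + (5/16)·log₂(5/16) + (5/8)·log₂(5/8)]
  = 0.2500 + 0.5244 + 0.4238
  = 1.1982 bits
H(V) = -[(1/16)·log₂(1/16) + (5/16)·log₂(5/16) + (5/8)·log₂(5/8)]
  = 0.2500 + 0.5244 + 0.4238
  = 1.1982 bits

H(U|V) = 1.1982 - 1.1982 = 0.0000 bits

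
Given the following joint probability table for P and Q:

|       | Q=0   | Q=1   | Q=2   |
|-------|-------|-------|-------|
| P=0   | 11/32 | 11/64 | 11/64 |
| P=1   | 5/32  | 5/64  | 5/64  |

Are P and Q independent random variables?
Marginal P(P) (row sums):
  P(P=0) = 11/32 + 11/64 + 11/64 = 11/16
  P(P=1) = 5/32 + 5/64 + 5/64 = 5/16
Marginal P(Q) (column sums):
  P(Q=0) = 11/32 + 5/32 = 1/2
  P(Q=1) = 11/64 + 5/64 = 1/4
  P(Q=2) = 11/64 + 5/64 = 1/4

P and Q are independent iff P(P=i,Q=j) = P(P=i)·P(Q=j) for every cell.
  P(P=0)·P(Q=0) = 11/16 × 1/2 = 11/32 = P(P=0,Q=0) ✓
  P(P=0)·P(Q=1) = 11/16 × 1/4 = 11/64 = P(P=0,Q=1) ✓
  P(P=0)·P(Q=2) = 11/16 × 1/4 = 11/64 = P(P=0,Q=2) ✓
  P(P=1)·P(Q=0) = 5/16 × 1/2 = 5/32 = P(P=1,Q=0) ✓
  P(P=1)·P(Q=1) = 5/16 × 1/4 = 5/64 = P(P=1,Q=1) ✓
  P(P=1)·P(Q=2) = 5/16 × 1/4 = 5/64 = P(P=1,Q=2) ✓

Yes, P and Q are independent: every cell factors, so I(P;Q) = 0 bits.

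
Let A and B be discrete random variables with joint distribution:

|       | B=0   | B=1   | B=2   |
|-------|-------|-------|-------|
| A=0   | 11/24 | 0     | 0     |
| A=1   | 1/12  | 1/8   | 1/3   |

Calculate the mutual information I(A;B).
Marginal P(A) (row sums):
  P(A=0) = 11/24 + 0 + 0 = 11/24
  P(A=1) = 1/12 + 1/8 + 1/3 = 13/24
Marginal P(B) (column sums):
  P(B=0) = 11/24 + 1/12 = 13/24
  P(B=1) = 0 + 1/8 = 1/8
  P(B=2) = 0 + 1/3 = 1/3

H(A) = -[(11/24)·log₂(11/24) + (13/24)·log₂(13/24)]
  = 0.5159 + 0.4791
  = 0.9950 bits
H(B) = -[(13/24)·log₂(13/24) + (1/8)·log₂(1/8) + (1/3)·log₂(1/3)]
  = 0.4791 + 0.3750 + 0.5283
  = 1.3824 bits
H(A,B) = -[(11/24)·log₂(11/24) + (1/12)·log₂(1/12) + (1/8)·log₂(1/8) + (1/3)·log₂(1/3)]
  = 0.5159 + 0.2987 + 0.3750 + 0.5283
  = 1.7179 bits

I(A;B) = H(A) + H(B) - H(A,B)
  = 0.9950 + 1.3824 - 1.7179
  = 0.6595 bits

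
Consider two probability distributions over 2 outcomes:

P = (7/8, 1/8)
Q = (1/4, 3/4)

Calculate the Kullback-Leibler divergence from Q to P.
D(P||Q) = Σ P(i) log₂(P(i)/Q(i))
  i=0: (7/8) × log₂((7/8)/(1/4)) = (7/8) × log₂(7/2) = 1.5814
  i=1: (1/8) × log₂((1/8)/(3/4)) = (1/8) × log₂(1/6) = -0.3231
D(P||Q) = 1.5814 - 0.3231
  = 1.2583 bits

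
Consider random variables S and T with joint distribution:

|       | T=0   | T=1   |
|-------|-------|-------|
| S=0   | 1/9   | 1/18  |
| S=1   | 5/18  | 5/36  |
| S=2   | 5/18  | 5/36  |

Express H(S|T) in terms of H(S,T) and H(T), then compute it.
H(S|T) = H(S,T) - H(T)

Marginal P(T) (column sums):
  P(T=0) = 1/9 + 5/18 + 5/18 = 2/3
  P(T=1) = 1/18 + 5/36 + 5/36 = 1/3

H(S,T) = -[(1/9)·log₂(1/9) + (1/18)·log₂(1/18) + (5/18)·log₂(5/18) + (5/36)·log₂(5/36) + (5/18)·log₂(5/18) + (5/36)·log₂(5/36)]
  = 0.3522 + 0.2317 + 0.5133 + 0.3956 + 0.5133 + 0.3956
  = 2.4017 bits
H(T) = -[(2/3)·log₂(2/3) + (1/3)·log₂(1/3)]
  = 0.3900 + 0.5283
  = 0.9183 bits

H(S|T) = 2.4017 - 0.9183 = 1.4834 bits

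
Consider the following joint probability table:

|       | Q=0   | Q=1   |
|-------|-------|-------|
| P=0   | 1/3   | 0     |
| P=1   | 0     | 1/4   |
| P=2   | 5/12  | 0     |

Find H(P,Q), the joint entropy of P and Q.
H(P,Q) = -Σ P(P,Q) log₂ P(P,Q), summed over the non-zero cells:
H(P,Q) = -[(1/3)·log₂(1/3) + (1/4)·log₂(1/4) + (5/12)·log₂(5/12)]
  = 0.5283 + 0.5000 + 0.5263
  = 1.5546 bits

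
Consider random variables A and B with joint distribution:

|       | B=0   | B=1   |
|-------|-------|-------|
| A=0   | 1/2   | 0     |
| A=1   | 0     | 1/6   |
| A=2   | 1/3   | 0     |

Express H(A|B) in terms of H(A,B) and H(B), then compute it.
H(A|B) = H(A,B) - H(B)

Marginal P(B) (column sums):
  P(B=0) = 1/2 + 0 + 1/3 = 5/6
  P(B=1) = 0 + 1/6 + 0 = 1/6

H(A,B) = -[(1/2)·log₂(1/2) + (1/6)·log₂(1/6) + (1/3)·log₂(1/3)]
  = 0.5000 + 0.4308 + 0.5283
  = 1.4591 bits
H(B) = -[(5/6)·log₂(5/6) + (1/6)·log₂(1/6)]
  = 0.2192 + 0.4308
  = 0.6500 bits

H(A|B) = 1.4591 - 0.6500 = 0.8091 bits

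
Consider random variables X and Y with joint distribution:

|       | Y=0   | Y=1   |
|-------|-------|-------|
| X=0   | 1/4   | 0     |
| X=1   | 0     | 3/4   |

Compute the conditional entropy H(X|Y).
Marginal P(Y) (column sums):
  P(Y=0) = 1/4 + 0 = 1/4
  P(Y=1) = 0 + 3/4 = 3/4

H(X|Y) = -Σ P(X,Y)·log₂ P(X|Y), where P(X|Y) = P(X,Y) / P(Y)
  (cells with P(X,Y) = 0 contribute 0)
  (X=0,Y=0): P(X|Y) = (1/4)/(1/4) = 1;  -(1/4)·log₂(1) = 0.0000
  (X=1,Y=1): P(X|Y) = (3/4)/(3/4) = 1;  -(3/4)·log₂(1) = 0.0000
H(X|Y) = 0.0000 + 0.0000
  = 0.0000 bits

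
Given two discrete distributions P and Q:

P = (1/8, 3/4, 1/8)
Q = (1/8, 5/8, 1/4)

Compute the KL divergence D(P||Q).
D(P||Q) = Σ P(i) log₂(P(i)/Q(i))
  i=0: (1/8) × log₂((1/8)/(1/8)) = (1/8) × log₂(1) = 0.0000
  i=1: (3/4) × log₂((3/4)/(5/8)) = (3/4) × log₂(6/5) = 0.1973
  i=2: (1/8) × log₂((1/8)/(1/4)) = (1/8) × log₂(1/2) = -0.1250
D(P||Q) = 0.0000 + 0.1973 - 0.1250
  = 0.0723 bits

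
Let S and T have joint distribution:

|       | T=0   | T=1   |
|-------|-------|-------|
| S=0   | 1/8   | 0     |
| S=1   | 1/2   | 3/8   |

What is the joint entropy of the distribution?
H(S,T) = -Σ P(S,T) log₂ P(S,T), summed over the non-zero cells:
H(S,T) = -[(1/8)·log₂(1/8) + (1/2)·log₂(1/2) + (3/8)·log₂(3/8)]
  = 0.3750 + 0.5000 + 0.5306
  = 1.4056 bits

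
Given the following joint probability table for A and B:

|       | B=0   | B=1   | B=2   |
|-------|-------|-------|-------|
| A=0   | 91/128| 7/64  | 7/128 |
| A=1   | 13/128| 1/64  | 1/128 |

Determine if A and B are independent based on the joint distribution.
Marginal P(A) (row sums):
  P(A=0) = 91/128 + 7/64 + 7/128 = 7/8
  P(A=1) = 13/128 + 1/64 + 1/128 = 1/8
Marginal P(B) (column sums):
  P(B=0) = 91/128 + 13/128 = 13/16
  P(B=1) = 7/64 + 1/64 = 1/8
  P(B=2) = 7/128 + 1/128 = 1/16

A and B are independent iff P(A=i,B=j) = P(A=i)·P(B=j) for every cell.
  P(A=0)·P(B=0) = 7/8 × 13/16 = 91/128 = P(A=0,B=0) ✓
  P(A=0)·P(B=1) = 7/8 × 1/8 = 7/64 = P(A=0,B=1) ✓
  P(A=0)·P(B=2) = 7/8 × 1/16 = 7/128 = P(A=0,B=2) ✓
  P(A=1)·P(B=0) = 1/8 × 13/16 = 13/128 = P(A=1,B=0) ✓
  P(A=1)·P(B=1) = 1/8 × 1/8 = 1/64 = P(A=1,B=1) ✓
  P(A=1)·P(B=2) = 1/8 × 1/16 = 1/128 = P(A=1,B=2) ✓

Yes, A and B are independent: every cell factors, so I(A;B) = 0 bits.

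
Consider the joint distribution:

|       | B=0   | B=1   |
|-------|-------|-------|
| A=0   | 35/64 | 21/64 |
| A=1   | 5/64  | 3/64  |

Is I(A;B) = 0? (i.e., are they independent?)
Marginal P(A) (row sums):
  P(A=0) = 35/64 + 21/64 = 7/8
  P(A=1) = 5/64 + 3/64 = 1/8
Marginal P(B) (column sums):
  P(B=0) = 35/64 + 5/64 = 5/8
  P(B=1) = 21/64 + 3/64 = 3/8

A and B are independent iff P(A=i,B=j) = P(A=i)·P(B=j) for every cell.
  P(A=0)·P(B=0) = 7/8 × 5/8 = 35/64 = P(A=0,B=0) ✓
  P(A=0)·P(B=1) = 7/8 × 3/8 = 21/64 = P(A=0,B=1) ✓
  P(A=1)·P(B=0) = 1/8 × 5/8 = 5/64 = P(A=1,B=0) ✓
  P(A=1)·P(B=1) = 1/8 × 3/8 = 3/64 = P(A=1,B=1) ✓

Yes, A and B are independent: every cell factors, so I(A;B) = 0 bits.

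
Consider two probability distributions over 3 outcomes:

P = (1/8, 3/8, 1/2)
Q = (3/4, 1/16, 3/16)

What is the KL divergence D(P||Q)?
D(P||Q) = Σ P(i) log₂(P(i)/Q(i))
  i=0: (1/8) × log₂((1/8)/(3/4)) = (1/8) × log₂(1/6) = -0.3231
  i=1: (3/8) × log₂((3/8)/(1/16)) = (3/8) × log₂(6) = 0.9694
  i=2: (1/2) × log₂((1/2)/(3/16)) = (1/2) × log₂(8/3) = 0.7075
D(P||Q) = -0.3231 + 0.9694 + 0.7075
  = 1.3538 bits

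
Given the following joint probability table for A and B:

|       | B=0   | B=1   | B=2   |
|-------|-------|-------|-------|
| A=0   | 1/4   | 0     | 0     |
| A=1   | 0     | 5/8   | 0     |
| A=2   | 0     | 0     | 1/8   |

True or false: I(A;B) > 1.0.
Marginal P(A) (row sums):
  P(A=0) = 1/4 + 0 + 0 = 1/4
  P(A=1) = 0 + 5/8 + 0 = 5/8
  P(A=2) = 0 + 0 + 1/8 = 1/8
Marginal P(B) (column sums):
  P(B=0) = 1/4 + 0 + 0 = 1/4
  P(B=1) = 0 + 5/8 + 0 = 5/8
  P(B=2) = 0 + 0 + 1/8 = 1/8

H(A) = -[(1/4)·log₂(1/4) + (5/8)·log₂(5/8) + (1/8)·log₂(1/8)]
  = 0.5000 + 0.4238 + 0.3750
  = 1.2988 bits
H(B) = -[(1/4)·log₂(1/4) + (5/8)·log₂(5/8) + (1/8)·log₂(1/8)]
  = 0.5000 + 0.4238 + 0.3750
  = 1.2988 bits
H(A,B) = -[(1/4)·log₂(1/4) + (5/8)·log₂(5/8) + (1/8)·log₂(1/8)]
  = 0.5000 + 0.4238 + 0.3750
  = 1.2988 bits

I(A;B) = H(A) + H(B) - H(A,B)
  = 1.2988 + 1.2988 - 1.2988
  = 1.2988 bits

True. I(A;B) = 1.2988 bits, which is > 1.0 bits.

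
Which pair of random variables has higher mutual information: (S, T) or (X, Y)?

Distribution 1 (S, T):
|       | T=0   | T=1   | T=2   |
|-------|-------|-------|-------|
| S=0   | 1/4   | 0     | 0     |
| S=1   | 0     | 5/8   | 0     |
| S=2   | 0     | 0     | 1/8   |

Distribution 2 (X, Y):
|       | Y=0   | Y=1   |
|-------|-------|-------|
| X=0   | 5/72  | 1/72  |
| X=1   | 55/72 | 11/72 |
Distribution 1 (S, T):
Marginal P(S) (row sums):
  P(S=0) = 1/4 + 0 + 0 = 1/4
  P(S=1) = 0 + 5/8 + 0 = 5/8
  P(S=2) = 0 + 0 + 1/8 = 1/8
Marginal P(T) (column sums):
  P(T=0) = 1/4 + 0 + 0 = 1/4
  P(T=1) = 0 + 5/8 + 0 = 5/8
  P(T=2) = 0 + 0 + 1/8 = 1/8

H(S) = -[(1/4)·log₂(1/4) + (5/8)·log₂(5/8) + (1/8)·log₂(1/8)]
  = 0.5000 + 0.4238 + 0.3750
  = 1.2988 bits
H(T) = -[(1/4)·log₂(1/4) + (5/8)·log₂(5/8) + (1/8)·log₂(1/8)]
  = 0.5000 + 0.4238 + 0.3750
  = 1.2988 bits
H(S,T) = -[(1/4)·log₂(1/4) + (5/8)·log₂(5/8) + (1/8)·log₂(1/8)]
  = 0.5000 + 0.4238 + 0.3750
  = 1.2988 bits

I(S;T) = H(S) + H(T) - H(S,T)
  = 1.2988 + 1.2988 - 1.2988
  = 1.2988 bits

Distribution 2 (X, Y):
Marginal P(X) (row sums):
  P(X=0) = 5/72 + 1/72 = 1/12
  P(X=1) = 55/72 + 11/72 = 11/12
Marginal P(Y) (column sums):
  P(Y=0) = 5/72 + 55/72 = 5/6
  P(Y=1) = 1/72 + 11/72 = 1/6

H(X) = -[(1/12)·log₂(1/12) + (11/12)·log₂(11/12)]
  = 0.2987 + 0.1151
  = 0.4138 bits
H(Y) = -[(5/6)·log₂(5/6) + (1/6)·log₂(1/6)]
  = 0.2192 + 0.4308
  = 0.6500 bits
H(X,Y) = -[(5/72)·log₂(5/72) + (1/72)·log₂(1/72) + (55/72)·log₂(55/72) + (11/72)·log₂(11/72)]
  = 0.2672 + 0.0857 + 0.2968 + 0.4141
  = 1.0638 bits

I(X;Y) = H(X) + H(Y) - H(X,Y)
  = 0.4138 + 0.6500 - 1.0638
  = 0.0000 bits

I(S;T) = 1.2988 bits > I(X;Y) = 0.0000 bits, so (S, T) has the higher mutual information (stronger dependence).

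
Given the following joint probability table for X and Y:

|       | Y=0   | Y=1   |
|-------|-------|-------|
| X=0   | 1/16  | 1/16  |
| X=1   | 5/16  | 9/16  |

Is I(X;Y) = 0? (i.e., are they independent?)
Marginal P(X) (row sums):
  P(X=0) = 1/16 + 1/16 = 1/8
  P(X=1) = 5/16 + 9/16 = 7/8
Marginal P(Y) (column sums):
  P(Y=0) = 1/16 + 5/16 = 3/8
  P(Y=1) = 1/16 + 9/16 = 5/8

X and Y are independent iff P(X=i,Y=j) = P(X=i)·P(Y=j) for every cell.
  P(X=0)·P(Y=0) = 1/8 × 3/8 = 3/64, but P(X=0,Y=0) = 1/16 ✗

No, X and Y are not independent. Quantitatively, I(X;Y) > 0:

H(X) = -[(1/8)·log₂(1/8) + (7/8)·log₂(7/8)]
  = 0.3750 + 0.1686
  = 0.5436 bits
H(Y) = -[(3/8)·log₂(3/8) + (5/8)·log₂(5/8)]
  = 0.5306 + 0.4238
  = 0.9544 bits
H(X,Y) = -[(1/16)·log₂(1/16) + (1/16)·log₂(1/16) + (5/16)·log₂(5/16) + (9/16)·log₂(9/16)]
  = 0.2500 + 0.2500 + 0.5244 + 0.4669
  = 1.4913 bits
I(X;Y) = H(X) + H(Y) - H(X,Y) = 0.5436 + 0.9544 - 1.4913 = 0.0067 bits > 0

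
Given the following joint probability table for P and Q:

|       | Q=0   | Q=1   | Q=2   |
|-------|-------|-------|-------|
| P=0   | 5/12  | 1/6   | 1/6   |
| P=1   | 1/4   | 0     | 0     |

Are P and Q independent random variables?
Marginal P(P) (row sums):
  P(P=0) = 5/12 + 1/6 + 1/6 = 3/4
  P(P=1) = 1/4 + 0 + 0 = 1/4
Marginal P(Q) (column sums):
  P(Q=0) = 5/12 + 1/4 = 2/3
  P(Q=1) = 1/6 + 0 = 1/6
  P(Q=2) = 1/6 + 0 = 1/6

P and Q are independent iff P(P=i,Q=j) = P(P=i)·P(Q=j) for every cell.
  P(P=0)·P(Q=0) = 3/4 × 2/3 = 1/2, but P(P=0,Q=0) = 5/12 ✗

No, P and Q are not independent. Quantitatively, I(P;Q) > 0:

H(P) = -[(3/4)·log₂(3/4) + (1/4)·log₂(1/4)]
  = 0.3113 + 0.5000
  = 0.8113 bits
H(Q) = -[(2/3)·log₂(2/3) + (1/6)·log₂(1/6) + (1/6)·log₂(1/6)]
  = 0.3900 + 0.4308 + 0.4308
  = 1.2516 bits
H(P,Q) = -[(5/12)·log₂(5/12) + (1/6)·log₂(1/6) + (1/6)·log₂(1/6) + (1/4)·log₂(1/4)]
  = 0.5263 + 0.4308 + 0.4308 + 0.5000
  = 1.8879 bits
I(P;Q) = H(P) + H(Q) - H(P,Q) = 0.8113 + 1.2516 - 1.8879 = 0.1750 bits > 0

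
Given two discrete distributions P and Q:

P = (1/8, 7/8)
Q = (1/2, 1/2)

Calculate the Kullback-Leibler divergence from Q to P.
D(P||Q) = Σ P(i) log₂(P(i)/Q(i))
  i=0: (1/8) × log₂((1/8)/(1/2)) = (1/8) × log₂(1/4) = -0.2500
  i=1: (7/8) × log₂((7/8)/(1/2)) = (7/8) × log₂(7/4) = 0.7064
D(P||Q) = -0.2500 + 0.7064
  = 0.4564 bits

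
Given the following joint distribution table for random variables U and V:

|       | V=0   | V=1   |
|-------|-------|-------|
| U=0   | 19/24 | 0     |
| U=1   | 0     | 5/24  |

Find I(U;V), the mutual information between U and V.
Marginal P(U) (row sums):
  P(U=0) = 19/24 + 0 = 19/24
  P(U=1) = 0 + 5/24 = 5/24
Marginal P(V) (column sums):
  P(V=0) = 19/24 + 0 = 19/24
  P(V=1) = 0 + 5/24 = 5/24

H(U) = -[(19/24)·log₂(19/24) + (5/24)·log₂(5/24)]
  = 0.2668 + 0.4715
  = 0.7383 bits
H(V) = -[(19/24)·log₂(19/24) + (5/24)·log₂(5/24)]
  = 0.2668 + 0.4715
  = 0.7383 bits
H(U,V) = -[(19/24)·log₂(19/24) + (5/24)·log₂(5/24)]
  = 0.2668 + 0.4715
  = 0.7383 bits

I(U;V) = H(U) + H(V) - H(U,V)
  = 0.7383 + 0.7383 - 0.7383
  = 0.7383 bits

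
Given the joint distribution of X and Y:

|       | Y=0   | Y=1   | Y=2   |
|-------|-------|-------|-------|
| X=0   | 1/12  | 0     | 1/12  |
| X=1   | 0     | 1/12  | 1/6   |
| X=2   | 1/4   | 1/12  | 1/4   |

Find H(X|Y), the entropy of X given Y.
Marginal P(Y) (column sums):
  P(Y=0) = 1/12 + 0 + 1/4 = 1/3
  P(Y=1) = 0 + 1/12 + 1/12 = 1/6
  P(Y=2) = 1/12 + 1/6 + 1/4 = 1/2

H(X|Y) = -Σ P(X,Y)·log₂ P(X|Y), where P(X|Y) = P(X,Y) / P(Y)
  (cells with P(X,Y) = 0 contribute 0)
  (X=0,Y=0): P(X|Y) = (1/12)/(1/3) = 1/4;  -(1/12)·log₂(1/4) = 0.1667
  (X=0,Y=2): P(X|Y) = (1/12)/(1/2) = 1/6;  -(1/12)·log₂(1/6) = 0.2154
  (X=1,Y=1): P(X|Y) = (1/12)/(1/6) = 1/2;  -(1/12)·log₂(1/2) = 0.0833
  (X=1,Y=2): P(X|Y) = (1/6)/(1/2) = 1/3;  -(1/6)·log₂(1/3) = 0.2642
  (X=2,Y=0): P(X|Y) = (1/4)/(1/3) = 3/4;  -(1/4)·log₂(3/4) = 0.1038
  (X=2,Y=1): P(X|Y) = (1/12)/(1/6) = 1/2;  -(1/12)·log₂(1/2) = 0.0833
  (X=2,Y=2): P(X|Y) = (1/4)/(1/2) = 1/2;  -(1/4)·log₂(1/2) = 0.2500
H(X|Y) = 0.1667 + 0.2154 + 0.0833 + 0.2642 + 0.1038 + 0.0833 + 0.2500
  = 1.1667 bits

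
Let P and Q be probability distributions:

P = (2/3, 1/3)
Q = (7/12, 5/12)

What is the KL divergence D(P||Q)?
D(P||Q) = Σ P(i) log₂(P(i)/Q(i))
  i=0: (2/3) × log₂((2/3)/(7/12)) = (2/3) × log₂(8/7) = 0.1284
  i=1: (1/3) × log₂((1/3)/(5/12)) = (1/3) × log₂(4/5) = -0.1073
D(P||Q) = 0.1284 - 0.1073
  = 0.0211 bits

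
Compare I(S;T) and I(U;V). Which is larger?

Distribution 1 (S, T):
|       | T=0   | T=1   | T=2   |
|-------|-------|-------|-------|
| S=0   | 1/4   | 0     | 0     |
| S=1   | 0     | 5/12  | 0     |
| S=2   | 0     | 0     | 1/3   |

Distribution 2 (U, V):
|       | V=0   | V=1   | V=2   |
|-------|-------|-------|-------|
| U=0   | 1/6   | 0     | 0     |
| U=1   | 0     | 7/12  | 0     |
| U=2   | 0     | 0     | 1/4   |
Distribution 1 (S, T):
Marginal P(S) (row sums):
  P(S=0) = 1/4 + 0 + 0 = 1/4
  P(S=1) = 0 + 5/12 + 0 = 5/12
  P(S=2) = 0 + 0 + 1/3 = 1/3
Marginal P(T) (column sums):
  P(T=0) = 1/4 + 0 + 0 = 1/4
  P(T=1) = 0 + 5/12 + 0 = 5/12
  P(T=2) = 0 + 0 + 1/3 = 1/3

H(S) = -[(1/4)·log₂(1/4) + (5/12)·log₂(5/12) + (1/3)·log₂(1/3)]
  = 0.5000 + 0.5263 + 0.5283
  = 1.5546 bits
H(T) = -[(1/4)·log₂(1/4) + (5/12)·log₂(5/12) + (1/3)·log₂(1/3)]
  = 0.5000 + 0.5263 + 0.5283
  = 1.5546 bits
H(S,T) = -[(1/4)·log₂(1/4) + (5/12)·log₂(5/12) + (1/3)·log₂(1/3)]
  = 0.5000 + 0.5263 + 0.5283
  = 1.5546 bits

I(S;T) = H(S) + H(T) - H(S,T)
  = 1.5546 + 1.5546 - 1.5546
  = 1.5546 bits

Distribution 2 (U, V):
Marginal P(U) (row sums):
  P(U=0) = 1/6 + 0 + 0 = 1/6
  P(U=1) = 0 + 7/12 + 0 = 7/12
  P(U=2) = 0 + 0 + 1/4 = 1/4
Marginal P(V) (column sums):
  P(V=0) = 1/6 + 0 + 0 = 1/6
  P(V=1) = 0 + 7/12 + 0 = 7/12
  P(V=2) = 0 + 0 + 1/4 = 1/4

H(U) = -[(1/6)·log₂(1/6) + (7/12)·log₂(7/12) + (1/4)·log₂(1/4)]
  = 0.4308 + 0.4536 + 0.5000
  = 1.3844 bits
H(V) = -[(1/6)·log₂(1/6) + (7/12)·log₂(7/12) + (1/4)·log₂(1/4)]
  = 0.4308 + 0.4536 + 0.5000
  = 1.3844 bits
H(U,V) = -[(1/6)·log₂(1/6) + (7/12)·log₂(7/12) + (1/4)·log₂(1/4)]
  = 0.4308 + 0.4536 + 0.5000
  = 1.3844 bits

I(U;V) = H(U) + H(V) - H(U,V)
  = 1.3844 + 1.3844 - 1.3844
  = 1.3844 bits

I(S;T) = 1.5546 bits > I(U;V) = 1.3844 bits, so (S, T) has the higher mutual information (stronger dependence).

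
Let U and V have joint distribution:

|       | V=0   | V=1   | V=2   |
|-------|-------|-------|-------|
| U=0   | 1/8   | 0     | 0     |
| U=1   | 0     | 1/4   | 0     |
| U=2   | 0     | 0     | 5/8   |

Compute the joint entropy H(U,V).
H(U,V) = -Σ P(U,V) log₂ P(U,V), summed over the non-zero cells:
H(U,V) = -[(1/8)·log₂(1/8) + (1/4)·log₂(1/4) + (5/8)·log₂(5/8)]
  = 0.3750 + 0.5000 + 0.4238
  = 1.2988 bits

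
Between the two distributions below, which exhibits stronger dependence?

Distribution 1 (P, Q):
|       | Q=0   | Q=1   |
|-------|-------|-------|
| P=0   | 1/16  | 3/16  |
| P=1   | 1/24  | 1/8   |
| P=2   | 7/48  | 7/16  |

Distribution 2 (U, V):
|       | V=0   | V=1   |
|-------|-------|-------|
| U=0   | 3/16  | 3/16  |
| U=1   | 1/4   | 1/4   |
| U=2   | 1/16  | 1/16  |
Distribution 1 (P, Q):
Marginal P(P) (row sums):
  P(P=0) = 1/16 + 3/16 = 1/4
  P(P=1) = 1/24 + 1/8 = 1/6
  P(P=2) = 7/48 + 7/16 = 7/12
Marginal P(Q) (column sums):
  P(Q=0) = 1/16 + 1/24 + 7/48 = 1/4
  P(Q=1) = 3/16 + 1/8 + 7/16 = 3/4

H(P) = -[(1/4)·log₂(1/4) + (1/6)·log₂(1/6) + (7/12)·log₂(7/12)]
  = 0.5000 + 0.4308 + 0.4536
  = 1.3844 bits
H(Q) = -[(1/4)·log₂(1/4) + (3/4)·log₂(3/4)]
  = 0.5000 + 0.3113
  = 0.8113 bits
H(P,Q) = -[(1/16)·log₂(1/16) + (3/16)·log₂(3/16) + (1/24)·log₂(1/24) + (1/8)·log₂(1/8) + (7/48)·log₂(7/48) + (7/16)·log₂(7/16)]
  = 0.2500 + 0.4528 + 0.1910 + 0.3750 + 0.4051 + 0.5218
  = 2.1957 bits

I(P;Q) = H(P) + H(Q) - H(P,Q)
  = 1.3844 + 0.8113 - 2.1957
  = 0.0000 bits

Distribution 2 (U, V):
Marginal P(U) (row sums):
  P(U=0) = 3/16 + 3/16 = 3/8
  P(U=1) = 1/4 + 1/4 = 1/2
  P(U=2) = 1/16 + 1/16 = 1/8
Marginal P(V) (column sums):
  P(V=0) = 3/16 + 1/4 + 1/16 = 1/2
  P(V=1) = 3/16 + 1/4 + 1/16 = 1/2

H(U) = -[(3/8)·log₂(3/8) + (1/2)·log₂(1/2) + (1/8)·log₂(1/8)]
  = 0.5306 + 0.5000 + 0.3750
  = 1.4056 bits
H(V) = -[(1/2)·log₂(1/2) + (1/2)·log₂(1/2)]
  = 0.5000 + 0.5000
  = 1.0000 bits
H(U,V) = -[(3/16)·log₂(3/16) + (3/16)·log₂(3/16) + (1/4)·log₂(1/4) + (1/4)·log₂(1/4) + (1/16)·log₂(1/16) + (1/16)·log₂(1/16)]
  = 0.4528 + 0.4528 + 0.5000 + 0.5000 + 0.2500 + 0.2500
  = 2.4056 bits

I(U;V) = H(U) + H(V) - H(U,V)
  = 1.4056 + 1.0000 - 2.4056
  = 0.0000 bits

Both joint tables factor as the product of their marginals, so I(P;Q) = I(U;V) = 0 bits: neither is larger (both pairs are independent).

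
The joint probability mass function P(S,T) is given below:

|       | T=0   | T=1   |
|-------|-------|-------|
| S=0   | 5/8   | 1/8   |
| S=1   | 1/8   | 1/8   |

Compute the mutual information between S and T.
Marginal P(S) (row sums):
  P(S=0) = 5/8 + 1/8 = 3/4
  P(S=1) = 1/8 + 1/8 = 1/4
Marginal P(T) (column sums):
  P(T=0) = 5/8 + 1/8 = 3/4
  P(T=1) = 1/8 + 1/8 = 1/4

H(S) = -[(3/4)·log₂(3/4) + (1/4)·log₂(1/4)]
  = 0.3113 + 0.5000
  = 0.8113 bits
H(T) = -[(3/4)·log₂(3/4) + (1/4)·log₂(1/4)]
  = 0.3113 + 0.5000
  = 0.8113 bits
H(S,T) = -[(5/8)·log₂(5/8) + (1/8)·log₂(1/8) + (1/8)·log₂(1/8) + (1/8)·log₂(1/8)]
  = 0.4238 + 0.3750 + 0.3750 + 0.3750
  = 1.5488 bits

I(S;T) = H(S) + H(T) - H(S,T)
  = 0.8113 + 0.8113 - 1.5488
  = 0.0738 bits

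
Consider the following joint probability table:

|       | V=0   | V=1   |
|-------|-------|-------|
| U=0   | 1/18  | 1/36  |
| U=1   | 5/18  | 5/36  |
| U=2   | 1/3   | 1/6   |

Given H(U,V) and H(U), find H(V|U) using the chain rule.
From the chain rule: H(U,V) = H(U) + H(V|U)
Therefore: H(V|U) = H(U,V) - H(U)

H(U,V) = -[(1/18)·log₂(1/18) + (1/36)·log₂(1/36) + (5/18)·log₂(5/18) + (5/36)·log₂(5/36) + (1/3)·log₂(1/3) + (1/6)·log₂(1/6)]
  = 0.2317 + 0.1436 + 0.5133 + 0.3956 + 0.5283 + 0.4308
  = 2.2433 bits
Marginal P(U) (row sums):
  P(U=0) = 1/18 + 1/36 = 1/12
  P(U=1) = 5/18 + 5/36 = 5/12
  P(U=2) = 1/3 + 1/6 = 1/2
H(U) = -[(1/12)·log₂(1/12) + (5/12)·log₂(5/12) + (1/2)·log₂(1/2)]
  = 0.2987 + 0.5263 + 0.5000
  = 1.3250 bits

H(V|U) = 2.2433 - 1.3250 = 0.9183 bits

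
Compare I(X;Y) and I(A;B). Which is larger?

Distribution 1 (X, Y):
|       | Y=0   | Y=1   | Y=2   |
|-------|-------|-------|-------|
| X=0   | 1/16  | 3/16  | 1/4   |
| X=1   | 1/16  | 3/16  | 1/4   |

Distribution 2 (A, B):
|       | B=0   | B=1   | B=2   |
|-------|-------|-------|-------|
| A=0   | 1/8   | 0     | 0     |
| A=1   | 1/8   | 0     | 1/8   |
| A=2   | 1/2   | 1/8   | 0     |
Distribution 1 (X, Y):
Marginal P(X) (row sums):
  P(X=0) = 1/16 + 3/16 + 1/4 = 1/2
  P(X=1) = 1/16 + 3/16 + 1/4 = 1/2
Marginal P(Y) (column sums):
  P(Y=0) = 1/16 + 1/16 = 1/8
  P(Y=1) = 3/16 + 3/16 = 3/8
  P(Y=2) = 1/4 + 1/4 = 1/2

H(X) = -[(1/2)·log₂(1/2) + (1/2)·log₂(1/2)]
  = 0.5000 + 0.5000
  = 1.0000 bits
H(Y) = -[(1/8)·log₂(1/8) + (3/8)·log₂(3/8) + (1/2)·log₂(1/2)]
  = 0.3750 + 0.5306 + 0.5000
  = 1.4056 bits
H(X,Y) = -[(1/16)·log₂(1/16) + (3/16)·log₂(3/16) + (1/4)·log₂(1/4) + (1/16)·log₂(1/16) + (3/16)·log₂(3/16) + (1/4)·log₂(1/4)]
  = 0.2500 + 0.4528 + 0.5000 + 0.2500 + 0.4528 + 0.5000
  = 2.4056 bits

I(X;Y) = H(X) + H(Y) - H(X,Y)
  = 1.0000 + 1.4056 - 2.4056
  = 0.0000 bits

Distribution 2 (A, B):
Marginal P(A) (row sums):
  P(A=0) = 1/8 + 0 + 0 = 1/8
  P(A=1) = 1/8 + 0 + 1/8 = 1/4
  P(A=2) = 1/2 + 1/8 + 0 = 5/8
Marginal P(B) (column sums):
  P(B=0) = 1/8 + 1/8 + 1/2 = 3/4
  P(B=1) = 0 + 0 + 1/8 = 1/8
  P(B=2) = 0 + 1/8 + 0 = 1/8

H(A) = -[(1/8)·log₂(1/8) + (1/4)·log₂(1/4) + (5/8)·log₂(5/8)]
  = 0.3750 + 0.5000 + 0.4238
  = 1.2988 bits
H(B) = -[(3/4)·log₂(3/4) + (1/8)·log₂(1/8) + (1/8)·log₂(1/8)]
  = 0.3113 + 0.3750 + 0.3750
  = 1.0613 bits
H(A,B) = -[(1/8)·log₂(1/8) + (1/8)·log₂(1/8) + (1/8)·log₂(1/8) + (1/2)·log₂(1/2) + (1/8)·log₂(1/8)]
  = 0.3750 + 0.3750 + 0.3750 + 0.5000 + 0.3750
  = 2.0000 bits

I(A;B) = H(A) + H(B) - H(A,B)
  = 1.2988 + 1.0613 - 2.0000
  = 0.3601 bits

I(A;B) = 0.3601 bits > I(X;Y) = 0.0000 bits, so (A, B) has the higher mutual information (stronger dependence).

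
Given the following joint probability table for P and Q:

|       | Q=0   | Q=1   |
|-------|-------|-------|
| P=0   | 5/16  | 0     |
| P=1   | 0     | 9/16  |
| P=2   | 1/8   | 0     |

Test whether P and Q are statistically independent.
Marginal P(P) (row sums):
  P(P=0) = 5/16 + 0 = 5/16
  P(P=1) = 0 + 9/16 = 9/16
  P(P=2) = 1/8 + 0 = 1/8
Marginal P(Q) (column sums):
  P(Q=0) = 5/16 + 0 + 1/8 = 7/16
  P(Q=1) = 0 + 9/16 + 0 = 9/16

P and Q are independent iff P(P=i,Q=j) = P(P=i)·P(Q=j) for every cell.
  P(P=0)·P(Q=0) = 5/16 × 7/16 = 35/256, but P(P=0,Q=0) = 5/16 ✗

No, P and Q are not independent. Quantitatively, I(P;Q) > 0:

H(P) = -[(5/16)·log₂(5/16) + (9/16)·log₂(9/16) + (1/8)·log₂(1/8)]
  = 0.5244 + 0.4669 + 0.3750
  = 1.3663 bits
H(Q) = -[(7/16)·log₂(7/16) + (9/16)·log₂(9/16)]
  = 0.5218 + 0.4669
  = 0.9887 bits
H(P,Q) = -[(5/16)·log₂(5/16) + (9/16)·log₂(9/16) + (1/8)·log₂(1/8)]
  = 0.5244 + 0.4669 + 0.3750
  = 1.3663 bits
I(P;Q) = H(P) + H(Q) - H(P,Q) = 1.3663 + 0.9887 - 1.3663 = 0.9887 bits > 0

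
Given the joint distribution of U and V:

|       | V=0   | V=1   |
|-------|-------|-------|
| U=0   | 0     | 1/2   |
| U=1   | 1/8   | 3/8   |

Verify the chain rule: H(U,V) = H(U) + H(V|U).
Left side:
H(U,V) = -[(1/2)·log₂(1/2) + (1/8)·log₂(1/8) + (3/8)·log₂(3/8)]
  = 0.5000 + 0.3750 + 0.5306
  = 1.4056 bits

Right side:
Marginal P(U) (row sums):
  P(U=0) = 0 + 1/2 = 1/2
  P(U=1) = 1/8 + 3/8 = 1/2
H(U) = -[(1/2)·log₂(1/2) + (1/2)·log₂(1/2)]
  = 0.5000 + 0.5000
  = 1.0000 bits
H(V|U) = -Σ P(U,V)·log₂ P(V|U), where P(V|U) = P(U,V) / P(U)
  (cells with P(U,V) = 0 contribute 0)
  (U=0,V=1): P(V|U) = (1/2)/(1/2) = 1;  -(1/2)·log₂(1) = 0.0000
  (U=1,V=0): P(V|U) = (1/8)/(1/2) = 1/4;  -(1/8)·log₂(1/4) = 0.2500
  (U=1,V=1): P(V|U) = (3/8)/(1/2) = 3/4;  -(3/8)·log₂(3/4) = 0.1556
H(V|U) = 0.0000 + 0.2500 + 0.1556
  = 0.4056 bits
H(U) + H(V|U) = 1.0000 + 0.4056 = 1.4056 bits

Both sides equal 1.4056 bits, so the chain rule holds ✓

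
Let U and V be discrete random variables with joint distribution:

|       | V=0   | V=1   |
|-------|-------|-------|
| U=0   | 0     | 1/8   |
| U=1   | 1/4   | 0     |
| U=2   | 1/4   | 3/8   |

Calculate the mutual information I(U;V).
Marginal P(U) (row sums):
  P(U=0) = 0 + 1/8 = 1/8
  P(U=1) = 1/4 + 0 = 1/4
  P(U=2) = 1/4 + 3/8 = 5/8
Marginal P(V) (column sums):
  P(V=0) = 0 + 1/4 + 1/4 = 1/2
  P(V=1) = 1/8 + 0 + 3/8 = 1/2

H(U) = -[(1/8)·log₂(1/8) + (1/4)·log₂(1/4) + (5/8)·log₂(5/8)]
  = 0.3750 + 0.5000 + 0.4238
  = 1.2988 bits
H(V) = -[(1/2)·log₂(1/2) + (1/2)·log₂(1/2)]
  = 0.5000 + 0.5000
  = 1.0000 bits
H(U,V) = -[(1/8)·log₂(1/8) + (1/4)·log₂(1/4) + (1/4)·log₂(1/4) + (3/8)·log₂(3/8)]
  = 0.3750 + 0.5000 + 0.5000 + 0.5306
  = 1.9056 bits

I(U;V) = H(U) + H(V) - H(U,V)
  = 1.2988 + 1.0000 - 1.9056
  = 0.3932 bits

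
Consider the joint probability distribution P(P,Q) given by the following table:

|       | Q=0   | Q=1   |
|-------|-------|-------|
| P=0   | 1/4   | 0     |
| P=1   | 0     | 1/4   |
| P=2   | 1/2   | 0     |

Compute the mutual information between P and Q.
Marginal P(P) (row sums):
  P(P=0) = 1/4 + 0 = 1/4
  P(P=1) = 0 + 1/4 = 1/4
  P(P=2) = 1/2 + 0 = 1/2
Marginal P(Q) (column sums):
  P(Q=0) = 1/4 + 0 + 1/2 = 3/4
  P(Q=1) = 0 + 1/4 + 0 = 1/4

H(P) = -[(1/4)·log₂(1/4) + (1/4)·log₂(1/4) + (1/2)·log₂(1/2)]
  = 0.5000 + 0.5000 + 0.5000
  = 1.5000 bits
H(Q) = -[(3/4)·log₂(3/4) + (1/4)·log₂(1/4)]
  = 0.3113 + 0.5000
  = 0.8113 bits
H(P,Q) = -[(1/4)·log₂(1/4) + (1/4)·log₂(1/4) + (1/2)·log₂(1/2)]
  = 0.5000 + 0.5000 + 0.5000
  = 1.5000 bits

I(P;Q) = H(P) + H(Q) - H(P,Q)
  = 1.5000 + 0.8113 - 1.5000
  = 0.8113 bits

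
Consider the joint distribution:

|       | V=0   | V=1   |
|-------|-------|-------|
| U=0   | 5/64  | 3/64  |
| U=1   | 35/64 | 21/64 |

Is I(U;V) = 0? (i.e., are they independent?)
Marginal P(U) (row sums):
  P(U=0) = 5/64 + 3/64 = 1/8
  P(U=1) = 35/64 + 21/64 = 7/8
Marginal P(V) (column sums):
  P(V=0) = 5/64 + 35/64 = 5/8
  P(V=1) = 3/64 + 21/64 = 3/8

U and V are independent iff P(U=i,V=j) = P(U=i)·P(V=j) for every cell.
  P(U=0)·P(V=0) = 1/8 × 5/8 = 5/64 = P(U=0,V=0) ✓
  P(U=0)·P(V=1) = 1/8 × 3/8 = 3/64 = P(U=0,V=1) ✓
  P(U=1)·P(V=0) = 7/8 × 5/8 = 35/64 = P(U=1,V=0) ✓
  P(U=1)·P(V=1) = 7/8 × 3/8 = 21/64 = P(U=1,V=1) ✓

Yes, U and V are independent: every cell factors, so I(U;V) = 0 bits.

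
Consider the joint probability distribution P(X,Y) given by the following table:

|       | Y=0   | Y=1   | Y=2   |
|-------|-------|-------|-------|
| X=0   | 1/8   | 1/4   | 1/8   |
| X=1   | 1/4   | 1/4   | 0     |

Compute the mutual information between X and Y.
Marginal P(X) (row sums):
  P(X=0) = 1/8 + 1/4 + 1/8 = 1/2
  P(X=1) = 1/4 + 1/4 + 0 = 1/2
Marginal P(Y) (column sums):
  P(Y=0) = 1/8 + 1/4 = 3/8
  P(Y=1) = 1/4 + 1/4 = 1/2
  P(Y=2) = 1/8 + 0 = 1/8

H(X) = -[(1/2)·log₂(1/2) + (1/2)·log₂(1/2)]
  = 0.5000 + 0.5000
  = 1.0000 bits
H(Y) = -[(3/8)·log₂(3/8) + (1/2)·log₂(1/2) + (1/8)·log₂(1/8)]
  = 0.5306 + 0.5000 + 0.3750
  = 1.4056 bits
H(X,Y) = -[(1/8)·log₂(1/8) + (1/4)·log₂(1/4) + (1/8)·log₂(1/8) + (1/4)·log₂(1/4) + (1/4)·log₂(1/4)]
  = 0.3750 + 0.5000 + 0.3750 + 0.5000 + 0.5000
  = 2.2500 bits

I(X;Y) = H(X) + H(Y) - H(X,Y)
  = 1.0000 + 1.4056 - 2.2500
  = 0.1556 bits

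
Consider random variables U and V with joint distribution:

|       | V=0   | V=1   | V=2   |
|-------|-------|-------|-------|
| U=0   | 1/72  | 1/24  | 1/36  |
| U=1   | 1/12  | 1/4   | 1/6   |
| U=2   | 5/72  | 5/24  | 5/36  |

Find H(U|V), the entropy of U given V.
Marginal P(V) (column sums):
  P(V=0) = 1/72 + 1/12 + 5/72 = 1/6
  P(V=1) = 1/24 + 1/4 + 5/24 = 1/2
  P(V=2) = 1/36 + 1/6 + 5/36 = 1/3

H(U|V) = -Σ P(U,V)·log₂ P(U|V), where P(U|V) = P(U,V) / P(V)
  (U=0,V=0): P(U|V) = (1/72)/(1/6) = 1/12;  -(1/72)·log₂(1/12) = 0.0498
  (U=0,V=1): P(U|V) = (1/24)/(1/2) = 1/12;  -(1/24)·log₂(1/12) = 0.1494
  (U=0,V=2): P(U|V) = (1/36)/(1/3) = 1/12;  -(1/36)·log₂(1/12) = 0.0996
  (U=1,V=0): P(U|V) = (1/12)/(1/6) = 1/2;  -(1/12)·log₂(1/2) = 0.0833
  (U=1,V=1): P(U|V) = (1/4)/(1/2) = 1/2;  -(1/4)·log₂(1/2) = 0.2500
  (U=1,V=2): P(U|V) = (1/6)/(1/3) = 1/2;  -(1/6)·log₂(1/2) = 0.1667
  (U=2,V=0): P(U|V) = (5/72)/(1/6) = 5/12;  -(5/72)·log₂(5/12) = 0.0877
  (U=2,V=1): P(U|V) = (5/24)/(1/2) = 5/12;  -(5/24)·log₂(5/12) = 0.2631
  (U=2,V=2): P(U|V) = (5/36)/(1/3) = 5/12;  -(5/36)·log₂(5/12) = 0.1754
H(U|V) = 0.0498 + 0.1494 + 0.0996 + 0.0833 + 0.2500 + 0.1667 + 0.0877 + 0.2631 + 0.1754
  = 1.3250 bits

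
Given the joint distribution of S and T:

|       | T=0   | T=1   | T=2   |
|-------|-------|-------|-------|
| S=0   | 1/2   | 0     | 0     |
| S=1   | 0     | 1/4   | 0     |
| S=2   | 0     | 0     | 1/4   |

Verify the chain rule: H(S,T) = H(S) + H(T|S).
Left side:
H(S,T) = -[(1/2)·log₂(1/2) + (1/4)·log₂(1/4) + (1/4)·log₂(1/4)]
  = 0.5000 + 0.5000 + 0.5000
  = 1.5000 bits

Right side:
Marginal P(S) (row sums):
  P(S=0) = 1/2 + 0 + 0 = 1/2
  P(S=1) = 0 + 1/4 + 0 = 1/4
  P(S=2) = 0 + 0 + 1/4 = 1/4
H(S) = -[(1/2)·log₂(1/2) + (1/4)·log₂(1/4) + (1/4)·log₂(1/4)]
  = 0.5000 + 0.5000 + 0.5000
  = 1.5000 bits
H(T|S) = -Σ P(S,T)·log₂ P(T|S), where P(T|S) = P(S,T) / P(S)
  (cells with P(S,T) = 0 contribute 0)
  (S=0,T=0): P(T|S) = (1/2)/(1/2) = 1;  -(1/2)·log₂(1) = 0.0000
  (S=1,T=1): P(T|S) = (1/4)/(1/4) = 1;  -(1/4)·log₂(1) = 0.0000
  (S=2,T=2): P(T|S) = (1/4)/(1/4) = 1;  -(1/4)·log₂(1) = 0.0000
H(T|S) = 0.0000 + 0.0000 + 0.0000
  = 0.0000 bits
H(S) + H(T|S) = 1.5000 + 0.0000 = 1.5000 bits

Both sides equal 1.5000 bits, so the chain rule holds ✓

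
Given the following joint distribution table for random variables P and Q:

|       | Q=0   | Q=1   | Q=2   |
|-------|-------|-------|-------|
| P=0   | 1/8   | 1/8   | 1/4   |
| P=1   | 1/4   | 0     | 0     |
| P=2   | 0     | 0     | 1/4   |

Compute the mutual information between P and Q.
Marginal P(P) (row sums):
  P(P=0) = 1/8 + 1/8 + 1/4 = 1/2
  P(P=1) = 1/4 + 0 + 0 = 1/4
  P(P=2) = 0 + 0 + 1/4 = 1/4
Marginal P(Q) (column sums):
  P(Q=0) = 1/8 + 1/4 + 0 = 3/8
  P(Q=1) = 1/8 + 0 + 0 = 1/8
  P(Q=2) = 1/4 + 0 + 1/4 = 1/2

H(P) = -[(1/2)·log₂(1/2) + (1/4)·log₂(1/4) + (1/4)·log₂(1/4)]
  = 0.5000 + 0.5000 + 0.5000
  = 1.5000 bits
H(Q) = -[(3/8)·log₂(3/8) + (1/8)·log₂(1/8) + (1/2)·log₂(1/2)]
  = 0.5306 + 0.3750 + 0.5000
  = 1.4056 bits
H(P,Q) = -[(1/8)·log₂(1/8) + (1/8)·log₂(1/8) + (1/4)·log₂(1/4) + (1/4)·log₂(1/4) + (1/4)·log₂(1/4)]
  = 0.3750 + 0.3750 + 0.5000 + 0.5000 + 0.5000
  = 2.2500 bits

I(P;Q) = H(P) + H(Q) - H(P,Q)
  = 1.5000 + 1.4056 - 2.2500
  = 0.6556 bits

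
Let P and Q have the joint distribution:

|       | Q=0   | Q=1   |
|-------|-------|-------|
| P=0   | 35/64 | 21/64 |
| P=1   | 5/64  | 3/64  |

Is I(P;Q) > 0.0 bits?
Marginal P(P) (row sums):
  P(P=0) = 35/64 + 21/64 = 7/8
  P(P=1) = 5/64 + 3/64 = 1/8
Marginal P(Q) (column sums):
  P(Q=0) = 35/64 + 5/64 = 5/8
  P(Q=1) = 21/64 + 3/64 = 3/8

H(P) = -[(7/8)·log₂(7/8) + (1/8)·log₂(1/8)]
  = 0.1686 + 0.3750
  = 0.5436 bits
H(Q) = -[(5/8)·log₂(5/8) + (3/8)·log₂(3/8)]
  = 0.4238 + 0.5306
  = 0.9544 bits
H(P,Q) = -[(35/64)·log₂(35/64) + (21/64)·log₂(21/64) + (5/64)·log₂(5/64) + (3/64)·log₂(3/64)]
  = 0.4762 + 0.5275 + 0.2873 + 0.2070
  = 1.4980 bits

I(P;Q) = H(P) + H(Q) - H(P,Q)
  = 0.5436 + 0.9544 - 1.4980
  = 0.0000 bits

No. I(P;Q) = 0.0000 bits, which is ≤ 0.0 bits.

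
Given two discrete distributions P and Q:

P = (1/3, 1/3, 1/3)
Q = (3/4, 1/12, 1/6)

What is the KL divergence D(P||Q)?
D(P||Q) = Σ P(i) log₂(P(i)/Q(i))
  i=0: (1/3) × log₂((1/3)/(3/4)) = (1/3) × log₂(4/9) = -0.3900
  i=1: (1/3) × log₂((1/3)/(1/12)) = (1/3) × log₂(4) = 0.6667
  i=2: (1/3) × log₂((1/3)/(1/6)) = (1/3) × log₂(2) = 0.3333
D(P||Q) = -0.3900 + 0.6667 + 0.3333
  = 0.6100 bits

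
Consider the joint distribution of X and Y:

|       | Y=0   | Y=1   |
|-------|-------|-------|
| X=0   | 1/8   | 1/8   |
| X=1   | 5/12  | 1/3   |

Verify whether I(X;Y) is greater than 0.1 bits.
Marginal P(X) (row sums):
  P(X=0) = 1/8 + 1/8 = 1/4
  P(X=1) = 5/12 + 1/3 = 3/4
Marginal P(Y) (column sums):
  P(Y=0) = 1/8 + 5/12 = 13/24
  P(Y=1) = 1/8 + 1/3 = 11/24

H(X) = -[(1/4)·log₂(1/4) + (3/4)·log₂(3/4)]
  = 0.5000 + 0.3113
  = 0.8113 bits
H(Y) = -[(13/24)·log₂(13/24) + (11/24)·log₂(11/24)]
  = 0.4791 + 0.5159
  = 0.9950 bits
H(X,Y) = -[(1/8)·log₂(1/8) + (1/8)·log₂(1/8) + (5/12)·log₂(5/12) + (1/3)·log₂(1/3)]
  = 0.3750 + 0.3750 + 0.5263 + 0.5283
  = 1.8046 bits

I(X;Y) = H(X) + H(Y) - H(X,Y)
  = 0.8113 + 0.9950 - 1.8046
  = 0.0017 bits

No. I(X;Y) = 0.0017 bits, which is ≤ 0.1 bits.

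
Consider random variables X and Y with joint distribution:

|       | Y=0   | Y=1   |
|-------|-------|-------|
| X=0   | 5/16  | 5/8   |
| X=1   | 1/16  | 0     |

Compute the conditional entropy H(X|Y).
Marginal P(Y) (column sums):
  P(Y=0) = 5/16 + 1/16 = 3/8
  P(Y=1) = 5/8 + 0 = 5/8

H(X|Y) = -Σ P(X,Y)·log₂ P(X|Y), where P(X|Y) = P(X,Y) / P(Y)
  (cells with P(X,Y) = 0 contribute 0)
  (X=0,Y=0): P(X|Y) = (5/16)/(3/8) = 5/6;  -(5/16)·log₂(5/6) = 0.0822
  (X=0,Y=1): P(X|Y) = (5/8)/(5/8) = 1;  -(5/8)·log₂(1) = 0.0000
  (X=1,Y=0): P(X|Y) = (1/16)/(3/8) = 1/6;  -(1/16)·log₂(1/6) = 0.1616
H(X|Y) = 0.0822 + 0.0000 + 0.1616
  = 0.2438 bits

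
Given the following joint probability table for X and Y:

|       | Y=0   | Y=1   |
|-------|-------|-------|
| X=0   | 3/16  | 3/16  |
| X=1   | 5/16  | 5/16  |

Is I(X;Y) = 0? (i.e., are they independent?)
Marginal P(X) (row sums):
  P(X=0) = 3/16 + 3/16 = 3/8
  P(X=1) = 5/16 + 5/16 = 5/8
Marginal P(Y) (column sums):
  P(Y=0) = 3/16 + 5/16 = 1/2
  P(Y=1) = 3/16 + 5/16 = 1/2

X and Y are independent iff P(X=i,Y=j) = P(X=i)·P(Y=j) for every cell.
  P(X=0)·P(Y=0) = 3/8 × 1/2 = 3/16 = P(X=0,Y=0) ✓
  P(X=0)·P(Y=1) = 3/8 × 1/2 = 3/16 = P(X=0,Y=1) ✓
  P(X=1)·P(Y=0) = 5/8 × 1/2 = 5/16 = P(X=1,Y=0) ✓
  P(X=1)·P(Y=1) = 5/8 × 1/2 = 5/16 = P(X=1,Y=1) ✓

Yes, X and Y are independent: every cell factors, so I(X;Y) = 0 bits.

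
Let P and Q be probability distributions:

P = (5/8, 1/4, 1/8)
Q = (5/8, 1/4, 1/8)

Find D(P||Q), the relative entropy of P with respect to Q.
D(P||Q) = Σ P(i) log₂(P(i)/Q(i))
  i=0: (5/8) × log₂((5/8)/(5/8)) = (5/8) × log₂(1) = 0.0000
  i=1: (1/4) × log₂((1/4)/(1/4)) = (1/4) × log₂(1) = 0.0000
  i=2: (1/8) × log₂((1/8)/(1/8)) = (1/8) × log₂(1) = 0.0000
D(P||Q) = 0.0000 + 0.0000 + 0.0000
  = 0.0000 bits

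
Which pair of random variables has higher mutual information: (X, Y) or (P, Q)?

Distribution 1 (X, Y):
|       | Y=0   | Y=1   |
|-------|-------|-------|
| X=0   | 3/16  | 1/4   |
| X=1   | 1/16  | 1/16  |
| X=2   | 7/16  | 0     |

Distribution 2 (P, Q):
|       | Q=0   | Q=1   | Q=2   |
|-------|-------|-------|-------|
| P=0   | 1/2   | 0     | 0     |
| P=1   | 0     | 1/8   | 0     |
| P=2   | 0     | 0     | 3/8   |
Distribution 1 (X, Y):
Marginal P(X) (row sums):
  P(X=0) = 3/16 + 1/4 = 7/16
  P(X=1) = 1/16 + 1/16 = 1/8
  P(X=2) = 7/16 + 0 = 7/16
Marginal P(Y) (column sums):
  P(Y=0) = 3/16 + 1/16 + 7/16 = 11/16
  P(Y=1) = 1/4 + 1/16 + 0 = 5/16

H(X) = -[(7/16)·log₂(7/16) + (1/8)·log₂(1/8) + (7/16)·log₂(7/16)]
  = 0.5218 + 0.3750 + 0.5218
  = 1.4186 bits
H(Y) = -[(11/16)·log₂(11/16) + (5/16)·log₂(5/16)]
  = 0.3716 + 0.5244
  = 0.8960 bits
H(X,Y) = -[(3/16)·log₂(3/16) + (1/4)·log₂(1/4) + (1/16)·log₂(1/16) + (1/16)·log₂(1/16) + (7/16)·log₂(7/16)]
  = 0.4528 + 0.5000 + 0.2500 + 0.2500 + 0.5218
  = 1.9746 bits

I(X;Y) = H(X) + H(Y) - H(X,Y)
  = 1.4186 + 0.8960 - 1.9746
  = 0.3400 bits

Distribution 2 (P, Q):
Marginal P(P) (row sums):
  P(P=0) = 1/2 + 0 + 0 = 1/2
  P(P=1) = 0 + 1/8 + 0 = 1/8
  P(P=2) = 0 + 0 + 3/8 = 3/8
Marginal P(Q) (column sums):
  P(Q=0) = 1/2 + 0 + 0 = 1/2
  P(Q=1) = 0 + 1/8 + 0 = 1/8
  P(Q=2) = 0 + 0 + 3/8 = 3/8

H(P) = -[(1/2)·log₂(1/2) + (1/8)·log₂(1/8) + (3/8)·log₂(3/8)]
  = 0.5000 + 0.3750 + 0.5306
  = 1.4056 bits
H(Q) = -[(1/2)·log₂(1/2) + (1/8)·log₂(1/8) + (3/8)·log₂(3/8)]
  = 0.5000 + 0.3750 + 0.5306
  = 1.4056 bits
H(P,Q) = -[(1/2)·log₂(1/2) + (1/8)·log₂(1/8) + (3/8)·log₂(3/8)]
  = 0.5000 + 0.3750 + 0.5306
  = 1.4056 bits

I(P;Q) = H(P) + H(Q) - H(P,Q)
  = 1.4056 + 1.4056 - 1.4056
  = 1.4056 bits

I(P;Q) = 1.4056 bits > I(X;Y) = 0.3400 bits, so (P, Q) has the higher mutual information (stronger dependence).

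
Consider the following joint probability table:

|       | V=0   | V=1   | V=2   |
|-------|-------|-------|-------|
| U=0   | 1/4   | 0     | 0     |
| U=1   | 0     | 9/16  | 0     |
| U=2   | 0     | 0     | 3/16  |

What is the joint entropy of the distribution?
H(U,V) = -Σ P(U,V) log₂ P(U,V), summed over the non-zero cells:
H(U,V) = -[(1/4)·log₂(1/4) + (9/16)·log₂(9/16) + (3/16)·log₂(3/16)]
  = 0.5000 + 0.4669 + 0.4528
  = 1.4197 bits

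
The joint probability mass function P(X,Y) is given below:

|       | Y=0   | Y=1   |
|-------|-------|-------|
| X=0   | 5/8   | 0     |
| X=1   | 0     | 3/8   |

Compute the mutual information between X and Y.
Marginal P(X) (row sums):
  P(X=0) = 5/8 + 0 = 5/8
  P(X=1) = 0 + 3/8 = 3/8
Marginal P(Y) (column sums):
  P(Y=0) = 5/8 + 0 = 5/8
  P(Y=1) = 0 + 3/8 = 3/8

H(X) = -[(5/8)·log₂(5/8) + (3/8)·log₂(3/8)]
  = 0.4238 + 0.5306
  = 0.9544 bits
H(Y) = -[(5/8)·log₂(5/8) + (3/8)·log₂(3/8)]
  = 0.4238 + 0.5306
  = 0.9544 bits
H(X,Y) = -[(5/8)·log₂(5/8) + (3/8)·log₂(3/8)]
  = 0.4238 + 0.5306
  = 0.9544 bits

I(X;Y) = H(X) + H(Y) - H(X,Y)
  = 0.9544 + 0.9544 - 0.9544
  = 0.9544 bits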